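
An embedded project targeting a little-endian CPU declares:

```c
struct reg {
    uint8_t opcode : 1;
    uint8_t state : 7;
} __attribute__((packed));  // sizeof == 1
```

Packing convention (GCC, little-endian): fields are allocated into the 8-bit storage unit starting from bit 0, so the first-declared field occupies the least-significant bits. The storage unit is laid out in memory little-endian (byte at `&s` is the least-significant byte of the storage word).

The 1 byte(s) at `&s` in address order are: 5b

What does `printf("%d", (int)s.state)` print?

[0]=0x5b (little-endian) → word 0x5b
opcode:1 @ bit 0 → (0x5b>>0)&0x1 = 0x1
state:7 @ bit 1 → (0x5b>>1)&0x7f = 0x2d  ←

45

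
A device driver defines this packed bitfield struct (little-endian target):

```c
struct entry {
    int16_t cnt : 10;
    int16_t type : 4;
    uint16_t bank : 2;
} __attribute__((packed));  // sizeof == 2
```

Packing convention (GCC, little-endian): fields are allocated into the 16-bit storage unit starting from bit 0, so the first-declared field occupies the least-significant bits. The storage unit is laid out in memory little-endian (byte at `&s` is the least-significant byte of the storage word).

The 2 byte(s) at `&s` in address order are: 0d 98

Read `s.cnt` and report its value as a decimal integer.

[0]=0x0d [1]=0x98 (little-endian) → word 0x980d
cnt:10 @ bit 0 → (0x980d>>0)&0x3ff = 0xd  ←
type:4 @ bit 10 → (0x980d>>10)&0xf = 0x6
bank:2 @ bit 14 → (0x980d>>14)&0x3 = 0x2
cnt signed 10b, MSB=0: value = 13

13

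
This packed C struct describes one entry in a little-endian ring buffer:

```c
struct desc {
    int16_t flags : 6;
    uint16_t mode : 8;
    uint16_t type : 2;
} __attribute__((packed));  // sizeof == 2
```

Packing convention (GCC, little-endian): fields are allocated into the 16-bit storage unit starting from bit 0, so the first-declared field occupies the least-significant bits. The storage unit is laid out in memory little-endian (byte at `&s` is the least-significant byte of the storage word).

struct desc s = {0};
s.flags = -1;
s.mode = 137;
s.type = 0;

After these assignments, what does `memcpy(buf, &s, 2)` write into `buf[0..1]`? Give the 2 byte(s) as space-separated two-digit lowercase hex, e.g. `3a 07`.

flags (6b) val=-1 bits=0x3f at bit 0: 0x003f
mode (8b) val=137 bits=0x89 at bit 6: 0x227f
type (2b) val=0 bits=0x0 at bit 14: 0x227f
word = 0x227f → little-endian bytes:
  [0]=0x7f  [1]=0x22

7f 22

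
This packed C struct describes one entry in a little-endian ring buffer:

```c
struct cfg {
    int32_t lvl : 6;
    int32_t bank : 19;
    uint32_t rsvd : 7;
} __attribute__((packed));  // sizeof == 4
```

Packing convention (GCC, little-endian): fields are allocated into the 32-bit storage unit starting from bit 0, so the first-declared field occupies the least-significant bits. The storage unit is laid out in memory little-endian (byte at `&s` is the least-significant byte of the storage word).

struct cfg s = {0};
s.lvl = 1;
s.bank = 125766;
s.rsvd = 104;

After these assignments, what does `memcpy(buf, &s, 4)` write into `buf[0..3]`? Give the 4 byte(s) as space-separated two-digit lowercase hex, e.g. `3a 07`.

[0+:6] lvl=1 & 0x3f = 0x1; word=0x00000001
[6+:19] bank=125766 & 0x7ffff = 0x1eb46; word=0x007ad181
[25+:7] rsvd=104 & 0x7f = 0x68; word=0xd07ad181
word = 0xd07ad181 → little-endian bytes:
  [0]=0x81  [1]=0xd1  [2]=0x7a  [3]=0xd0

81 d1 7a d0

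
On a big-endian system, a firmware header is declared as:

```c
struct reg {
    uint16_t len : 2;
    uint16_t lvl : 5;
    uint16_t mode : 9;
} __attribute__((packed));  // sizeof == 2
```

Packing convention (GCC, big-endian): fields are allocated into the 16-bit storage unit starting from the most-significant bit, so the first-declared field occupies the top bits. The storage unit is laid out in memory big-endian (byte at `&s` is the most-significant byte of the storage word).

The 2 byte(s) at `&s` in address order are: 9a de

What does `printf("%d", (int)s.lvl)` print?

13

[0]=0x9a [1]=0xde (big-endian) → word 0x9ade
len:2 @ bit 14 → (0x9ade>>14)&0x3 = 0x2
lvl:5 @ bit 9 → (0x9ade>>9)&0x1f = 0xd  ←
mode:9 @ bit 0 → (0x9ade>>0)&0x1ff = 0xde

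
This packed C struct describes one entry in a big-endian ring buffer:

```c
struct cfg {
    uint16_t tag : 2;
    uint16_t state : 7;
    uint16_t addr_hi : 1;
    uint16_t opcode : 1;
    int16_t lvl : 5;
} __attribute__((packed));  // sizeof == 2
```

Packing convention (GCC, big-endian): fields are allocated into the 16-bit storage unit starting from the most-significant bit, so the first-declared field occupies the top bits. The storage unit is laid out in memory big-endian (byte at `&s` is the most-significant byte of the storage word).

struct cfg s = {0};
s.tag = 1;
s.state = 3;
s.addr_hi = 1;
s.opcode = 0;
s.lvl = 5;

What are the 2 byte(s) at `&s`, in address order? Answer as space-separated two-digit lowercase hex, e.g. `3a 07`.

41 c5

tag (2b) val=1 bits=0x1 at bit 14: 0x4000
state (7b) val=3 bits=0x3 at bit 7: 0x4180
addr_hi (1b) val=1 bits=0x1 at bit 6: 0x41c0
opcode (1b) val=0 bits=0x0 at bit 5: 0x41c0
lvl (5b) val=5 bits=0x5 at bit 0: 0x41c5
word = 0x41c5 → big-endian bytes:
  [0]=0x41  [1]=0xc5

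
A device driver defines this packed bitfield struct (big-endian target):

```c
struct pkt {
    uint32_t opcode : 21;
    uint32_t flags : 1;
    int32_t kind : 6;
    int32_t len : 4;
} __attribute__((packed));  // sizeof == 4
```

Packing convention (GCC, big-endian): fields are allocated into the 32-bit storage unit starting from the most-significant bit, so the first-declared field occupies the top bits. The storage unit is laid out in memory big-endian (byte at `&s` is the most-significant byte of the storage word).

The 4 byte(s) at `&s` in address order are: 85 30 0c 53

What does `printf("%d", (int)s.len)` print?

[0]=0x85 [1]=0x30 [2]=0x0c [3]=0x53 (big-endian) → word 0x85300c53
opcode [11+:21] = (word>>11) & 0x1fffff = 1091073
flags [10+:1] = (word>>10) & 0x1 = 1
kind [4+:6] = (word>>4) & 0x3f = 5
len [0+:4] = (word>>0) & 0xf = 3  ←
len signed 4b, MSB=0: value = 3

3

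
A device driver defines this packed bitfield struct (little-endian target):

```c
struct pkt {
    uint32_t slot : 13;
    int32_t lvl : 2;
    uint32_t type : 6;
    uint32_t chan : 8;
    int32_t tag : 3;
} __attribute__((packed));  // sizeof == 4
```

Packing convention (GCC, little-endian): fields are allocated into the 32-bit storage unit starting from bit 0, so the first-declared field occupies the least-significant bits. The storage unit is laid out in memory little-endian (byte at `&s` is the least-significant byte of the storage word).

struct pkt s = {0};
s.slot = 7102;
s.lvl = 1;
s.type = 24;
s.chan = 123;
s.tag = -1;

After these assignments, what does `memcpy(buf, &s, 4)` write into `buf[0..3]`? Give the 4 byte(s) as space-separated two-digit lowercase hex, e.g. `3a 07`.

[0+:13] slot=7102 & 0x1fff = 0x1bbe; word=0x00001bbe
[13+:2] lvl=1 & 0x3 = 0x1; word=0x00003bbe
[15+:6] type=24 & 0x3f = 0x18; word=0x000c3bbe
[21+:8] chan=123 & 0xff = 0x7b; word=0x0f6c3bbe
[29+:3] tag=-1 & 0x7 = 0x7; word=0xef6c3bbe
word = 0xef6c3bbe → little-endian bytes:
  [0]=0xbe  [1]=0x3b  [2]=0x6c  [3]=0xef

be 3b 6c ef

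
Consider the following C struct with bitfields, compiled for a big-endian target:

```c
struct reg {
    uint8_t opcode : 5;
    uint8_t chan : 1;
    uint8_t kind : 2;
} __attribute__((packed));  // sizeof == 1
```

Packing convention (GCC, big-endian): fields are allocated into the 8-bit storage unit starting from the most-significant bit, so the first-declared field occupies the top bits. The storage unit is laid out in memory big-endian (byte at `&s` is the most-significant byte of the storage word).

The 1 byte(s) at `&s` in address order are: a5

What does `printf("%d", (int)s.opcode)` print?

20

[0]=0xa5 (big-endian) → word 0xa5
opcode:5 @ bit 3 → (0xa5>>3)&0x1f = 0x14  ←
chan:1 @ bit 2 → (0xa5>>2)&0x1 = 0x1
kind:2 @ bit 0 → (0xa5>>0)&0x3 = 0x1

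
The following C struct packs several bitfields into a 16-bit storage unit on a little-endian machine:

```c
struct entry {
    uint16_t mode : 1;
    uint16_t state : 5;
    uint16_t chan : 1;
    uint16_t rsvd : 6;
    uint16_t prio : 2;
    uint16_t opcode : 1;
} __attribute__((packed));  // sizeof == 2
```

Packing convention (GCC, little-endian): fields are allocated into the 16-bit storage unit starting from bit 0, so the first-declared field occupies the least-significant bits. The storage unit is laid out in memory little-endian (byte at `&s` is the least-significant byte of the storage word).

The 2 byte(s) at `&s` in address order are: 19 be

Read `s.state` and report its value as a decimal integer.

[0]=0x19 [1]=0xbe (little-endian) → word 0xbe19
mode [0+:1] = (word>>0) & 0x1 = 1
state [1+:5] = (word>>1) & 0x1f = 12  ←
chan [6+:1] = (word>>6) & 0x1 = 0
rsvd [7+:6] = (word>>7) & 0x3f = 60
prio [13+:2] = (word>>13) & 0x3 = 1
opcode [15+:1] = (word>>15) & 0x1 = 1

12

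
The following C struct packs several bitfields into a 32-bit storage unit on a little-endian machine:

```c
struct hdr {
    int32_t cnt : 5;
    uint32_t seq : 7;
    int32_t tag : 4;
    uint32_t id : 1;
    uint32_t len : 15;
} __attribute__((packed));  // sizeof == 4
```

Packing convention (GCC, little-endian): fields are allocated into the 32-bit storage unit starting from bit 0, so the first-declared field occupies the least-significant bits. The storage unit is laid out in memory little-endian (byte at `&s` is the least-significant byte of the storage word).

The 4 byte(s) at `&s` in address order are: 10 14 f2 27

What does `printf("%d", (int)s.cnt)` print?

-16

[0]=0x10 [1]=0x14 [2]=0xf2 [3]=0x27 (little-endian) → word 0x27f21410
cnt:5 @ bit 0 → (0x27f21410>>0)&0x1f = 0x10  ←
seq:7 @ bit 5 → (0x27f21410>>5)&0x7f = 0x20
tag:4 @ bit 12 → (0x27f21410>>12)&0xf = 0x1
id:1 @ bit 16 → (0x27f21410>>16)&0x1 = 0x0
len:15 @ bit 17 → (0x27f21410>>17)&0x7fff = 0x13f9
cnt signed 5b, MSB=1: 16 - 32 = -16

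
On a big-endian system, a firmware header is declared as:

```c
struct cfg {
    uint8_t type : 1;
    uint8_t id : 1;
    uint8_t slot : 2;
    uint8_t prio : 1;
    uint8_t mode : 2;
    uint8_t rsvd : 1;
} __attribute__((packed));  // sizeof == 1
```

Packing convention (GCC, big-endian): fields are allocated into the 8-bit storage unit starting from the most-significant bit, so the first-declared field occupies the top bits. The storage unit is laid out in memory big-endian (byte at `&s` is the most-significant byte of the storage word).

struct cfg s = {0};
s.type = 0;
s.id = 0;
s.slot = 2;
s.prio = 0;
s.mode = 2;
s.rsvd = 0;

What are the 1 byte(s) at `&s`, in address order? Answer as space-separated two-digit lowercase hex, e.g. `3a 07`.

type:1 = 0 → 0x0 << 7 → word 0x00
id:1 = 0 → 0x0 << 6 → word 0x00
slot:2 = 2 → 0x2 << 4 → word 0x20
prio:1 = 0 → 0x0 << 3 → word 0x20
mode:2 = 2 → 0x2 << 1 → word 0x24
rsvd:1 = 0 → 0x0 << 0 → word 0x24
word = 0x24 → big-endian bytes:
  [0]=0x24

24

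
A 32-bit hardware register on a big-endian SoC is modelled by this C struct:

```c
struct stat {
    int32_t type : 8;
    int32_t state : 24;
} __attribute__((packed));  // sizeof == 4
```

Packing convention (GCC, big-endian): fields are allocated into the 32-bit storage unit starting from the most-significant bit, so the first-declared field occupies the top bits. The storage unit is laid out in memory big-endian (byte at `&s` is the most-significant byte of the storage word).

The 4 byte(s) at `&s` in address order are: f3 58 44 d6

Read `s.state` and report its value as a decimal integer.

[0]=0xf3 [1]=0x58 [2]=0x44 [3]=0xd6 (big-endian) → word 0xf35844d6
type [24+:8] = (word>>24) & 0xff = 243
state [0+:24] = (word>>0) & 0xffffff = 5784790  ←
state signed 24b, MSB=0: value = 5784790

5784790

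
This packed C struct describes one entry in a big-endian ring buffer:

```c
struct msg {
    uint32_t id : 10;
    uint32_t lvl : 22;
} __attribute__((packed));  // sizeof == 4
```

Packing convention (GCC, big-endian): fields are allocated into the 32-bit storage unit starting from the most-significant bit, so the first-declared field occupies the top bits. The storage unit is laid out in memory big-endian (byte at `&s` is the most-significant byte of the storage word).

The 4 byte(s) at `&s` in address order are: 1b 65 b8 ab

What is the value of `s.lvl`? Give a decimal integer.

2472107

[0]=0x1b [1]=0x65 [2]=0xb8 [3]=0xab (big-endian) → word 0x1b65b8ab
id:10 @ bit 22 → (0x1b65b8ab>>22)&0x3ff = 0x6d
lvl:22 @ bit 0 → (0x1b65b8ab>>0)&0x3fffff = 0x25b8ab  ←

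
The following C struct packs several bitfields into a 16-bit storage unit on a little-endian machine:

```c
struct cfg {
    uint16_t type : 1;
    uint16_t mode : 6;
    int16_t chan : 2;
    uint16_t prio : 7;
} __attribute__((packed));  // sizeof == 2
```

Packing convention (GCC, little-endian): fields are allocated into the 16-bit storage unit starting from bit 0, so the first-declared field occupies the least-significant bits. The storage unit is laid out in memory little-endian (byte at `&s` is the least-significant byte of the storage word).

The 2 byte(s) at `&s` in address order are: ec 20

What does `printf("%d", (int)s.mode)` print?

[0]=0xec [1]=0x20 (little-endian) → word 0x20ec
type [0+:1] = (word>>0) & 0x1 = 0
mode [1+:6] = (word>>1) & 0x3f = 54  ←
chan [7+:2] = (word>>7) & 0x3 = 1
prio [9+:7] = (word>>9) & 0x7f = 16

54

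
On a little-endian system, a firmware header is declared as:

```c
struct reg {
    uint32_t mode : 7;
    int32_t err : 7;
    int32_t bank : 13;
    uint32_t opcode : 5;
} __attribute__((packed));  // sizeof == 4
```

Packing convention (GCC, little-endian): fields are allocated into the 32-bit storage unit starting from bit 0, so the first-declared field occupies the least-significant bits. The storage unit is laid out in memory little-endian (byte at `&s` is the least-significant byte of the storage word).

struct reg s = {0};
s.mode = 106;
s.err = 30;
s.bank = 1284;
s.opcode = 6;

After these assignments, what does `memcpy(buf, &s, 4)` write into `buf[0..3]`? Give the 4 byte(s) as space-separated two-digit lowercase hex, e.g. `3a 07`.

mode (7b) val=106 bits=0x6a at bit 0: 0x0000006a
err (7b) val=30 bits=0x1e at bit 7: 0x00000f6a
bank (13b) val=1284 bits=0x504 at bit 14: 0x01410f6a
opcode (5b) val=6 bits=0x6 at bit 27: 0x31410f6a
word = 0x31410f6a → little-endian bytes:
  [0]=0x6a  [1]=0x0f  [2]=0x41  [3]=0x31

6a 0f 41 31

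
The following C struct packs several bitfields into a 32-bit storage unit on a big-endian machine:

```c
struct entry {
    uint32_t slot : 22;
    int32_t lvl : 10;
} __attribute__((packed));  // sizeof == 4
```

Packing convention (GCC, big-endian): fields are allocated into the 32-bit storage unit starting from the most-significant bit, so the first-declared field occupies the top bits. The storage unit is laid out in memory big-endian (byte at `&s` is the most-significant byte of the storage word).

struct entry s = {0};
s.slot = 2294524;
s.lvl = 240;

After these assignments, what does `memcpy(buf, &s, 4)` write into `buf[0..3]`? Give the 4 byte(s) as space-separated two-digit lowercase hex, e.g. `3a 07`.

8c 0b f0 f0

slot (22b) val=2294524 bits=0x2302fc at bit 10: 0x8c0bf000
lvl (10b) val=240 bits=0xf0 at bit 0: 0x8c0bf0f0
word = 0x8c0bf0f0 → big-endian bytes:
  [0]=0x8c  [1]=0x0b  [2]=0xf0  [3]=0xf0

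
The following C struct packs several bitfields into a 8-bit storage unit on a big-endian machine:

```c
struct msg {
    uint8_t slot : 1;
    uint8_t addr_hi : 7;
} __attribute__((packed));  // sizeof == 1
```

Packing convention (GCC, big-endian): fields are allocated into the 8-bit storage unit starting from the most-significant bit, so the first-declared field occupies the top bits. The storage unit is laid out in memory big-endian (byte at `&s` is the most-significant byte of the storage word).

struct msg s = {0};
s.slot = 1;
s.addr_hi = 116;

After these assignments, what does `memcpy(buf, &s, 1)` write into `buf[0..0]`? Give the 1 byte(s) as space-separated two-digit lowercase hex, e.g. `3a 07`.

f4

slot (1b) val=1 bits=0x1 at bit 7: 0x80
addr_hi (7b) val=116 bits=0x74 at bit 0: 0xf4
word = 0xf4 → big-endian bytes:
  [0]=0xf4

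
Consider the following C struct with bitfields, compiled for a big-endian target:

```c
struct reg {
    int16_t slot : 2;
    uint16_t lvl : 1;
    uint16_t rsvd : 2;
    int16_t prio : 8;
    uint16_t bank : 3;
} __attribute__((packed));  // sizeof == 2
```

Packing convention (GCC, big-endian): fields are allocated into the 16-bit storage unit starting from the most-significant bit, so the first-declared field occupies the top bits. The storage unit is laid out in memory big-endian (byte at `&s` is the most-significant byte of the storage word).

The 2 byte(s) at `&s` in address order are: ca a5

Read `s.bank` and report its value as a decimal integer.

[0]=0xca [1]=0xa5 (big-endian) → word 0xcaa5
slot:2 @ bit 14 → (0xcaa5>>14)&0x3 = 0x3
lvl:1 @ bit 13 → (0xcaa5>>13)&0x1 = 0x0
rsvd:2 @ bit 11 → (0xcaa5>>11)&0x3 = 0x1
prio:8 @ bit 3 → (0xcaa5>>3)&0xff = 0x54
bank:3 @ bit 0 → (0xcaa5>>0)&0x7 = 0x5  ←

5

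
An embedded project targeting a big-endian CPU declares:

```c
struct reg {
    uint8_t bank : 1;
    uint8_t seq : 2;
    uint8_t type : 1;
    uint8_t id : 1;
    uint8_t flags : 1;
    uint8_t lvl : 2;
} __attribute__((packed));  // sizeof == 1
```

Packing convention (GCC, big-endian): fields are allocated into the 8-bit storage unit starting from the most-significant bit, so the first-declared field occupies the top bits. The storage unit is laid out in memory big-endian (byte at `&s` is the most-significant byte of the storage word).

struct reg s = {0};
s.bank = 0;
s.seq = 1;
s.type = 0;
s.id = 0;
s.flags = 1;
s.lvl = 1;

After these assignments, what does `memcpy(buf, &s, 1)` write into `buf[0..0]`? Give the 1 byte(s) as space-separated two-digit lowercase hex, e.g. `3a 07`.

[7+:1] bank=0 & 0x1 = 0x0; word=0x00
[5+:2] seq=1 & 0x3 = 0x1; word=0x20
[4+:1] type=0 & 0x1 = 0x0; word=0x20
[3+:1] id=0 & 0x1 = 0x0; word=0x20
[2+:1] flags=1 & 0x1 = 0x1; word=0x24
[0+:2] lvl=1 & 0x3 = 0x1; word=0x25
word = 0x25 → big-endian bytes:
  [0]=0x25

25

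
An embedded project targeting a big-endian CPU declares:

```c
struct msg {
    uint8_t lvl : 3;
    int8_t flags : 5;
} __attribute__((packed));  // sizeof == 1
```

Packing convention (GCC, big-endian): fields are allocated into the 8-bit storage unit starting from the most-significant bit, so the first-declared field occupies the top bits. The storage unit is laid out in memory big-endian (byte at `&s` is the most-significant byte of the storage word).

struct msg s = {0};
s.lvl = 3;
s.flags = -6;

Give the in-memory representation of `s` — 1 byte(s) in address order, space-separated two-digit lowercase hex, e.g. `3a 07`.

7a

lvl:3 = 3 → 0x3 << 5 → word 0x60
flags:5 = -6 → 0x1a << 0 → word 0x7a
word = 0x7a → big-endian bytes:
  [0]=0x7a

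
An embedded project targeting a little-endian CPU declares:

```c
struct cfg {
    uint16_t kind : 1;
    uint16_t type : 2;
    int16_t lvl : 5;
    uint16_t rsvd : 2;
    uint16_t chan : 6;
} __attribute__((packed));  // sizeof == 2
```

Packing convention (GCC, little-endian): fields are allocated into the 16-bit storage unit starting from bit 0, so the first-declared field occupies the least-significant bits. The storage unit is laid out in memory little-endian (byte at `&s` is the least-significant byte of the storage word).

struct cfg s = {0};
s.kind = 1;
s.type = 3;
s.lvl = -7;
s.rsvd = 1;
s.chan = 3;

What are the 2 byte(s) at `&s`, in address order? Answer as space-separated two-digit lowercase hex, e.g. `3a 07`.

cf 0d

kind (1b) val=1 bits=0x1 at bit 0: 0x0001
type (2b) val=3 bits=0x3 at bit 1: 0x0007
lvl (5b) val=-7 bits=0x19 at bit 3: 0x00cf
rsvd (2b) val=1 bits=0x1 at bit 8: 0x01cf
chan (6b) val=3 bits=0x3 at bit 10: 0x0dcf
word = 0x0dcf → little-endian bytes:
  [0]=0xcf  [1]=0x0d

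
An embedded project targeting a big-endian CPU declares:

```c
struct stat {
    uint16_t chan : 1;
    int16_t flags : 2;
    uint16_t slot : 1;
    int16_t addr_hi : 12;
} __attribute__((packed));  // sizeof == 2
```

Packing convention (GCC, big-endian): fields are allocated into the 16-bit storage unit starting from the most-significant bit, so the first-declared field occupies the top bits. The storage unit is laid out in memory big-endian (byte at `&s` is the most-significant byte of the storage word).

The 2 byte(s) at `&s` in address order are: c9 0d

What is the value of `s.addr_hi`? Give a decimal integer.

[0]=0xc9 [1]=0x0d (big-endian) → word 0xc90d
chan [15+:1] = (word>>15) & 0x1 = 1
flags [13+:2] = (word>>13) & 0x3 = 2
slot [12+:1] = (word>>12) & 0x1 = 0
addr_hi [0+:12] = (word>>0) & 0xfff = 2317  ←
addr_hi signed 12b, MSB=1: 2317 - 4096 = -1779

-1779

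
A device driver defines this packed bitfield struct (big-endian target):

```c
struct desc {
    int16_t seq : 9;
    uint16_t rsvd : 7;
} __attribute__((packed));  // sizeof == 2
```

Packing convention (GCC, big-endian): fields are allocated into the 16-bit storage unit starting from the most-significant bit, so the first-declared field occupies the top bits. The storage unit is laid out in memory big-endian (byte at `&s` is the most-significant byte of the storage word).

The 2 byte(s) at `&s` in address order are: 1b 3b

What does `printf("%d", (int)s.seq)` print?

54

[0]=0x1b [1]=0x3b (big-endian) → word 0x1b3b
seq [7+:9] = (word>>7) & 0x1ff = 54  ←
rsvd [0+:7] = (word>>0) & 0x7f = 59
seq signed 9b, MSB=0: value = 54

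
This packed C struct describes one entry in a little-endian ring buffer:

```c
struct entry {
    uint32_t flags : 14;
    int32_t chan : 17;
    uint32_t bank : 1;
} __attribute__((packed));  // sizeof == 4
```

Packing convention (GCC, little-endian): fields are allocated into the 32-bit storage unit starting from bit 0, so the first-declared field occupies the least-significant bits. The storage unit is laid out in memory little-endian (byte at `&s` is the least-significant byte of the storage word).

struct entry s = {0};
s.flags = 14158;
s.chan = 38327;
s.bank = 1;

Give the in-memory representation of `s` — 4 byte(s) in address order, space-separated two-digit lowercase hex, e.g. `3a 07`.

4e f7 6d a5

flags (14b) val=14158 bits=0x374e at bit 0: 0x0000374e
chan (17b) val=38327 bits=0x95b7 at bit 14: 0x256df74e
bank (1b) val=1 bits=0x1 at bit 31: 0xa56df74e
word = 0xa56df74e → little-endian bytes:
  [0]=0x4e  [1]=0xf7  [2]=0x6d  [3]=0xa5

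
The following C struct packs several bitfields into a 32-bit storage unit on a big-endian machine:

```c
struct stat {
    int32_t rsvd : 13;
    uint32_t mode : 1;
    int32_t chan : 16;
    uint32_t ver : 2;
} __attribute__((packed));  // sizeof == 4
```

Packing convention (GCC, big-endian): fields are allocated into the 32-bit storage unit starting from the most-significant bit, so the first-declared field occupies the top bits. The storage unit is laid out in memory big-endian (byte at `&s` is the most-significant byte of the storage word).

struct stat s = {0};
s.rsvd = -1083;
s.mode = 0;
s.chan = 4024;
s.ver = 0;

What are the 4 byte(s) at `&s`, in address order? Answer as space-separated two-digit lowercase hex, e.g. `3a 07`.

de 28 3e e0

rsvd:13 = -1083 → 0x1bc5 << 19 → word 0xde280000
mode:1 = 0 → 0x0 << 18 → word 0xde280000
chan:16 = 4024 → 0xfb8 << 2 → word 0xde283ee0
ver:2 = 0 → 0x0 << 0 → word 0xde283ee0
word = 0xde283ee0 → big-endian bytes:
  [0]=0xde  [1]=0x28  [2]=0x3e  [3]=0xe0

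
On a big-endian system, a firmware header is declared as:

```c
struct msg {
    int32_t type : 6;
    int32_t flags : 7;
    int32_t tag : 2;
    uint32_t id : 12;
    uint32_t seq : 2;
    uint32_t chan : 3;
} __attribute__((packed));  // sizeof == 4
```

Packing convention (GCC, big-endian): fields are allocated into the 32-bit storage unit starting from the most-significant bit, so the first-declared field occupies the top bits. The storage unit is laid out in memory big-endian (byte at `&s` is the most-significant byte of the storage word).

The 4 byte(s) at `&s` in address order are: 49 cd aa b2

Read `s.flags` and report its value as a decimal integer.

[0]=0x49 [1]=0xcd [2]=0xaa [3]=0xb2 (big-endian) → word 0x49cdaab2
type [26+:6] = (word>>26) & 0x3f = 18
flags [19+:7] = (word>>19) & 0x7f = 57  ←
tag [17+:2] = (word>>17) & 0x3 = 2
id [5+:12] = (word>>5) & 0xfff = 3413
seq [3+:2] = (word>>3) & 0x3 = 2
chan [0+:3] = (word>>0) & 0x7 = 2
flags signed 7b, MSB=0: value = 57

57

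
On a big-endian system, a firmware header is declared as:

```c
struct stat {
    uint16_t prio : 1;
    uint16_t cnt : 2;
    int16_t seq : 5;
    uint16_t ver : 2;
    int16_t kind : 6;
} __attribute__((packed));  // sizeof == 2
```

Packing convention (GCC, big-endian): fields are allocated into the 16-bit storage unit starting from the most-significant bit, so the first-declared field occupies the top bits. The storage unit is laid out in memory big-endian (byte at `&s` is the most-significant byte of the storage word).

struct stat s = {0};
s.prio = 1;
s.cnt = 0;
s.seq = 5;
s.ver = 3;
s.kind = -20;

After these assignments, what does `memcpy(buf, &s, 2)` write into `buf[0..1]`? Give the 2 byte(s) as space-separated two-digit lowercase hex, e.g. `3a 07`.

prio (1b) val=1 bits=0x1 at bit 15: 0x8000
cnt (2b) val=0 bits=0x0 at bit 13: 0x8000
seq (5b) val=5 bits=0x5 at bit 8: 0x8500
ver (2b) val=3 bits=0x3 at bit 6: 0x85c0
kind (6b) val=-20 bits=0x2c at bit 0: 0x85ec
word = 0x85ec → big-endian bytes:
  [0]=0x85  [1]=0xec

85 ec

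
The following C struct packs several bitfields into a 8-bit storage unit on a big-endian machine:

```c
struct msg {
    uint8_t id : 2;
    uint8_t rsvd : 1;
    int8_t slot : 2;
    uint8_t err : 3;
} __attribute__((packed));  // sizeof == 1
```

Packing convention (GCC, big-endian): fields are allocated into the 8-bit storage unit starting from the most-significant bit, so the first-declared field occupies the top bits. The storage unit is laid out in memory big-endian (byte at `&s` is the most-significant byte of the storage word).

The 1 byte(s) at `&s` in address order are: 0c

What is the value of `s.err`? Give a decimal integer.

4

[0]=0x0c (big-endian) → word 0x0c
id:2 @ bit 6 → (0x0c>>6)&0x3 = 0x0
rsvd:1 @ bit 5 → (0x0c>>5)&0x1 = 0x0
slot:2 @ bit 3 → (0x0c>>3)&0x3 = 0x1
err:3 @ bit 0 → (0x0c>>0)&0x7 = 0x4  ←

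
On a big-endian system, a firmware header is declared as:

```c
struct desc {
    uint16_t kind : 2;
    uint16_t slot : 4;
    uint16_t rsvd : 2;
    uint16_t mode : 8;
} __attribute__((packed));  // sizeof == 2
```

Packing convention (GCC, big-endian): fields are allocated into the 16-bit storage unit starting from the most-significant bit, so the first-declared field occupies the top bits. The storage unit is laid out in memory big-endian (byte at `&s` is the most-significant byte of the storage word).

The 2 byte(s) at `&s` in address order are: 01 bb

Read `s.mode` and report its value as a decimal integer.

[0]=0x01 [1]=0xbb (big-endian) → word 0x01bb
kind [14+:2] = (word>>14) & 0x3 = 0
slot [10+:4] = (word>>10) & 0xf = 0
rsvd [8+:2] = (word>>8) & 0x3 = 1
mode [0+:8] = (word>>0) & 0xff = 187  ←

187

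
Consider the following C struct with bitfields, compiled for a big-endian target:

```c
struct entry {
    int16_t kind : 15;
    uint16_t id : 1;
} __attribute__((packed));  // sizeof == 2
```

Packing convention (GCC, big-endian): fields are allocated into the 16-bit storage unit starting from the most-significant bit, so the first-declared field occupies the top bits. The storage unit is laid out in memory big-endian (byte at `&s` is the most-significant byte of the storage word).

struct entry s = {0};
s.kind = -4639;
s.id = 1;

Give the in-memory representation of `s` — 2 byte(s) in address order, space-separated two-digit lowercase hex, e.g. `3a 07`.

kind (15b) val=-4639 bits=0x6de1 at bit 1: 0xdbc2
id (1b) val=1 bits=0x1 at bit 0: 0xdbc3
word = 0xdbc3 → big-endian bytes:
  [0]=0xdb  [1]=0xc3

db c3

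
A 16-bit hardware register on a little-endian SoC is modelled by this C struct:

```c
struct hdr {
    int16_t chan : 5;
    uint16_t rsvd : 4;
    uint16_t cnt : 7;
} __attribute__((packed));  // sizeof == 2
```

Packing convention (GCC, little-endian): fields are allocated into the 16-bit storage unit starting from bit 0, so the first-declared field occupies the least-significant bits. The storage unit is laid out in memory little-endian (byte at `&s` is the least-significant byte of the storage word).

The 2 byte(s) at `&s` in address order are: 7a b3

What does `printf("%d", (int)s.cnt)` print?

[0]=0x7a [1]=0xb3 (little-endian) → word 0xb37a
chan [0+:5] = (word>>0) & 0x1f = 26
rsvd [5+:4] = (word>>5) & 0xf = 11
cnt [9+:7] = (word>>9) & 0x7f = 89  ←

89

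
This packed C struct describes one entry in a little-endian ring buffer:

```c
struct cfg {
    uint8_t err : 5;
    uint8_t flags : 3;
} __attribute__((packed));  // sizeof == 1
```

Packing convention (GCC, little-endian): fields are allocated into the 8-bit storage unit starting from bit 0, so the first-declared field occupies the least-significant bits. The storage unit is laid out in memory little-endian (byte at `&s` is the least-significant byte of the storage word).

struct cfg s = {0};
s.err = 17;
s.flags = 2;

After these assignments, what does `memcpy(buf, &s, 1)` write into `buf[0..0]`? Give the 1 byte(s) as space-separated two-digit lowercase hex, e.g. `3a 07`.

51

err:5 = 17 → 0x11 << 0 → word 0x11
flags:3 = 2 → 0x2 << 5 → word 0x51
word = 0x51 → little-endian bytes:
  [0]=0x51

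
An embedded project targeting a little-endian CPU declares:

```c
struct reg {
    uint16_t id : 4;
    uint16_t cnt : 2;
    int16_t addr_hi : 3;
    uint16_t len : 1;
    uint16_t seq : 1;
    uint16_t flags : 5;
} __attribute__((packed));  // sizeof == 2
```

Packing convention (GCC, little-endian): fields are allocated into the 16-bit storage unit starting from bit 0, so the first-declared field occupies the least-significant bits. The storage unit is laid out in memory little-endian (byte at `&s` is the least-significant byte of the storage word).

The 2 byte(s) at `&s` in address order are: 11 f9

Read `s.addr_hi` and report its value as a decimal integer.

-4

[0]=0x11 [1]=0xf9 (little-endian) → word 0xf911
id [0+:4] = (word>>0) & 0xf = 1
cnt [4+:2] = (word>>4) & 0x3 = 1
addr_hi [6+:3] = (word>>6) & 0x7 = 4  ←
len [9+:1] = (word>>9) & 0x1 = 0
seq [10+:1] = (word>>10) & 0x1 = 0
flags [11+:5] = (word>>11) & 0x1f = 31
addr_hi signed 3b, MSB=1: 4 - 8 = -4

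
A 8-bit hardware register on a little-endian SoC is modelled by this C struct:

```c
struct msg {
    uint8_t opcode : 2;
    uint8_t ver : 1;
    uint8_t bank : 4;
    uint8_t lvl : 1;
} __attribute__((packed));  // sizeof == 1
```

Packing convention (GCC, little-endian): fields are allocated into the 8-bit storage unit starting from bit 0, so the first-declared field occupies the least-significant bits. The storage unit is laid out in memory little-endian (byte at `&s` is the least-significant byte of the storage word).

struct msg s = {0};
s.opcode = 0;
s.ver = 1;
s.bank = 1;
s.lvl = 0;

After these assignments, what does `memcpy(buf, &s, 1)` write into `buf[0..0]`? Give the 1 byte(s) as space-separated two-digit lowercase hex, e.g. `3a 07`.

0c

opcode (2b) val=0 bits=0x0 at bit 0: 0x00
ver (1b) val=1 bits=0x1 at bit 2: 0x04
bank (4b) val=1 bits=0x1 at bit 3: 0x0c
lvl (1b) val=0 bits=0x0 at bit 7: 0x0c
word = 0x0c → little-endian bytes:
  [0]=0x0c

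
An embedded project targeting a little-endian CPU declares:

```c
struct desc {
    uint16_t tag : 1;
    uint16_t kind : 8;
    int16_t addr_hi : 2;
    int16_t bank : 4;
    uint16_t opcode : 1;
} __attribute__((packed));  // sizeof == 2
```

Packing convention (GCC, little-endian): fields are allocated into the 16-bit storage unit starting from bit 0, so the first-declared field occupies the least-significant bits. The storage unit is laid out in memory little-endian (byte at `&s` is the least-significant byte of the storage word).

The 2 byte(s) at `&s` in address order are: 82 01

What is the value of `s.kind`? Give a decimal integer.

[0]=0x82 [1]=0x01 (little-endian) → word 0x0182
tag [0+:1] = (word>>0) & 0x1 = 0
kind [1+:8] = (word>>1) & 0xff = 193  ←
addr_hi [9+:2] = (word>>9) & 0x3 = 0
bank [11+:4] = (word>>11) & 0xf = 0
opcode [15+:1] = (word>>15) & 0x1 = 0

193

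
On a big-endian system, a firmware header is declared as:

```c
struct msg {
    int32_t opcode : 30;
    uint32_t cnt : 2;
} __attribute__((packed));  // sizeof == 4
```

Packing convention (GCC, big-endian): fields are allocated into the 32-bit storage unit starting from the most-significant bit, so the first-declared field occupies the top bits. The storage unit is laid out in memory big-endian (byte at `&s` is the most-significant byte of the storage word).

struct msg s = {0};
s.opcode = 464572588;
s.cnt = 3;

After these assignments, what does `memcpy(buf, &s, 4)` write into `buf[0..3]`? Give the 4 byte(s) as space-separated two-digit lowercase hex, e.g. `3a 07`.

6e c3 42 b3

opcode:30 = 464572588 → 0x1bb0d0ac << 2 → word 0x6ec342b0
cnt:2 = 3 → 0x3 << 0 → word 0x6ec342b3
word = 0x6ec342b3 → big-endian bytes:
  [0]=0x6e  [1]=0xc3  [2]=0x42  [3]=0xb3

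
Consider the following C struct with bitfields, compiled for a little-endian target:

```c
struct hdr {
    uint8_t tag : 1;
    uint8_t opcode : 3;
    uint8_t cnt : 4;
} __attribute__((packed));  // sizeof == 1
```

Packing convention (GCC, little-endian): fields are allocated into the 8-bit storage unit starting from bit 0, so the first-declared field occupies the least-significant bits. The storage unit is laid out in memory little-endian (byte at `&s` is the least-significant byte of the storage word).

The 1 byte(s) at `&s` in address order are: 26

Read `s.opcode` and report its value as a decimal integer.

3

[0]=0x26 (little-endian) → word 0x26
tag [0+:1] = (word>>0) & 0x1 = 0
opcode [1+:3] = (word>>1) & 0x7 = 3  ←
cnt [4+:4] = (word>>4) & 0xf = 2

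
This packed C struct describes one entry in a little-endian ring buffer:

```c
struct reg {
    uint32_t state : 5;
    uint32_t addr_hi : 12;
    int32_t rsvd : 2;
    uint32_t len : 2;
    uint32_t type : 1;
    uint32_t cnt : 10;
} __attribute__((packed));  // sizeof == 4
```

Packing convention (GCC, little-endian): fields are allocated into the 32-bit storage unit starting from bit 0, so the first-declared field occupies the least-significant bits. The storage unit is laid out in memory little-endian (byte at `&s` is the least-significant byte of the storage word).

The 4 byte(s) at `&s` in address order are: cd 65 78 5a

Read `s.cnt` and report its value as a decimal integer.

[0]=0xcd [1]=0x65 [2]=0x78 [3]=0x5a (little-endian) → word 0x5a7865cd
state [0+:5] = (word>>0) & 0x1f = 13
addr_hi [5+:12] = (word>>5) & 0xfff = 814
rsvd [17+:2] = (word>>17) & 0x3 = 0
len [19+:2] = (word>>19) & 0x3 = 3
type [21+:1] = (word>>21) & 0x1 = 1
cnt [22+:10] = (word>>22) & 0x3ff = 361  ←

361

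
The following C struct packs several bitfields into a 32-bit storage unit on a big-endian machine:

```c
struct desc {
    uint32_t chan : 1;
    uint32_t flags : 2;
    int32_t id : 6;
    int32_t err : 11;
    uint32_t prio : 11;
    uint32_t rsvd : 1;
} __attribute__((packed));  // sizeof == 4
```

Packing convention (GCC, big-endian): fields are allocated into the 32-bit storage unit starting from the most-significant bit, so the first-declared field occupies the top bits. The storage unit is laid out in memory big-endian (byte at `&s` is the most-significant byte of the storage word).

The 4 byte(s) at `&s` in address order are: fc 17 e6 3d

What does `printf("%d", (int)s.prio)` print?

798

[0]=0xfc [1]=0x17 [2]=0xe6 [3]=0x3d (big-endian) → word 0xfc17e63d
chan:1 @ bit 31 → (0xfc17e63d>>31)&0x1 = 0x1
flags:2 @ bit 29 → (0xfc17e63d>>29)&0x3 = 0x3
id:6 @ bit 23 → (0xfc17e63d>>23)&0x3f = 0x38
err:11 @ bit 12 → (0xfc17e63d>>12)&0x7ff = 0x17e
prio:11 @ bit 1 → (0xfc17e63d>>1)&0x7ff = 0x31e  ←
rsvd:1 @ bit 0 → (0xfc17e63d>>0)&0x1 = 0x1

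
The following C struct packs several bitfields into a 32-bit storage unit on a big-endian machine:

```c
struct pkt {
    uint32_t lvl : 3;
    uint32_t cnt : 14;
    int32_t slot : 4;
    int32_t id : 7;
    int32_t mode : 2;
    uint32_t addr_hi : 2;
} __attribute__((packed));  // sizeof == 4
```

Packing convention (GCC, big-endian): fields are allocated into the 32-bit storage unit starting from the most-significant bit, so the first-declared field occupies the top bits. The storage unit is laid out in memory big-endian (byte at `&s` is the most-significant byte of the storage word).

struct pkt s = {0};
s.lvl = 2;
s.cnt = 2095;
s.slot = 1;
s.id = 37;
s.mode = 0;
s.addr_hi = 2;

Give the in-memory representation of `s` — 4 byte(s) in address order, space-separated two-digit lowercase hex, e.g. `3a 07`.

lvl:3 = 2 → 0x2 << 29 → word 0x40000000
cnt:14 = 2095 → 0x82f << 15 → word 0x44178000
slot:4 = 1 → 0x1 << 11 → word 0x44178800
id:7 = 37 → 0x25 << 4 → word 0x44178a50
mode:2 = 0 → 0x0 << 2 → word 0x44178a50
addr_hi:2 = 2 → 0x2 << 0 → word 0x44178a52
word = 0x44178a52 → big-endian bytes:
  [0]=0x44  [1]=0x17  [2]=0x8a  [3]=0x52

44 17 8a 52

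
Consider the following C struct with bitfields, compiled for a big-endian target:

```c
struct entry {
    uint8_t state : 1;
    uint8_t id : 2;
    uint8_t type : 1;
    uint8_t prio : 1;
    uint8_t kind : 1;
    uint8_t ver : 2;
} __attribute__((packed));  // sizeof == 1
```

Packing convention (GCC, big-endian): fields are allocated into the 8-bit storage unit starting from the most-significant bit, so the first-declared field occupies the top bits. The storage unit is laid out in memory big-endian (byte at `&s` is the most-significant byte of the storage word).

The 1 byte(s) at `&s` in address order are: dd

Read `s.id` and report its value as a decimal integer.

[0]=0xdd (big-endian) → word 0xdd
state:1 @ bit 7 → (0xdd>>7)&0x1 = 0x1
id:2 @ bit 5 → (0xdd>>5)&0x3 = 0x2  ←
type:1 @ bit 4 → (0xdd>>4)&0x1 = 0x1
prio:1 @ bit 3 → (0xdd>>3)&0x1 = 0x1
kind:1 @ bit 2 → (0xdd>>2)&0x1 = 0x1
ver:2 @ bit 0 → (0xdd>>0)&0x3 = 0x1

2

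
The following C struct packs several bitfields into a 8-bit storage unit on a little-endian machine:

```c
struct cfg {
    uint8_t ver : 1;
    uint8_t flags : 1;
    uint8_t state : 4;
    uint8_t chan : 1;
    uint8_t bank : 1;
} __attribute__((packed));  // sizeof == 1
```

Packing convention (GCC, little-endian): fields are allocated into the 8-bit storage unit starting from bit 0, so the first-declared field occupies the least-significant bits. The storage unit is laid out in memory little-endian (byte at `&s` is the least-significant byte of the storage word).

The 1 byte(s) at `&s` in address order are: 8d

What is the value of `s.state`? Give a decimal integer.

3

[0]=0x8d (little-endian) → word 0x8d
ver:1 @ bit 0 → (0x8d>>0)&0x1 = 0x1
flags:1 @ bit 1 → (0x8d>>1)&0x1 = 0x0
state:4 @ bit 2 → (0x8d>>2)&0xf = 0x3  ←
chan:1 @ bit 6 → (0x8d>>6)&0x1 = 0x0
bank:1 @ bit 7 → (0x8d>>7)&0x1 = 0x1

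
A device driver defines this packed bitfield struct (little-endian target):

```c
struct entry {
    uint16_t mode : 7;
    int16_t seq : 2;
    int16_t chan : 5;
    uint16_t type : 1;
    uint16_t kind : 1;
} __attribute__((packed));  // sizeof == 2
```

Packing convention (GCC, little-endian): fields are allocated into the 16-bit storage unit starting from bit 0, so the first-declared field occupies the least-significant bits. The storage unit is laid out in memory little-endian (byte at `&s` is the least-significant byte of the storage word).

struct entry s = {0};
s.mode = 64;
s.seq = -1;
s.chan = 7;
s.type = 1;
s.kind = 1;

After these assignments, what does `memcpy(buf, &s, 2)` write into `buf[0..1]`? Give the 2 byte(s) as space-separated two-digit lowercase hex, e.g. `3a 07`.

c0 cf

mode (7b) val=64 bits=0x40 at bit 0: 0x0040
seq (2b) val=-1 bits=0x3 at bit 7: 0x01c0
chan (5b) val=7 bits=0x7 at bit 9: 0x0fc0
type (1b) val=1 bits=0x1 at bit 14: 0x4fc0
kind (1b) val=1 bits=0x1 at bit 15: 0xcfc0
word = 0xcfc0 → little-endian bytes:
  [0]=0xc0  [1]=0xcf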